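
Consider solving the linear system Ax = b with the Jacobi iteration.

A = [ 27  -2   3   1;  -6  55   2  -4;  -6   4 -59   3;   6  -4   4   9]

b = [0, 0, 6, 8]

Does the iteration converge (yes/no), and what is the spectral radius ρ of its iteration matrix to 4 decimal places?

yes, ρ = 0.2830

Let D = diag(27, 55, -59, 9); L, U the strict triangles.
Jacobi: T = -D⁻¹(L+U), T[1,0] = -(-6)/(55) = +0.1091; T[1,1] = 0.
  T[0,:] = [+0.0000, +0.0741, -0.1111, -0.0370]
  T[1,:] = [+0.1091, +0.0000, -0.0364, +0.0727]
  T[2,:] = [-0.1017, +0.0678, +0.0000, +0.0508]
  T[3,:] = [-0.6667, +0.4444, -0.4444, +0.0000]
|roots of det(T-λI)|: 0.2830, 0.1469, 0.0937, 0.0937.
spectral radius ρ = 0.2830; 0.2830 < 1 ⇒ converges.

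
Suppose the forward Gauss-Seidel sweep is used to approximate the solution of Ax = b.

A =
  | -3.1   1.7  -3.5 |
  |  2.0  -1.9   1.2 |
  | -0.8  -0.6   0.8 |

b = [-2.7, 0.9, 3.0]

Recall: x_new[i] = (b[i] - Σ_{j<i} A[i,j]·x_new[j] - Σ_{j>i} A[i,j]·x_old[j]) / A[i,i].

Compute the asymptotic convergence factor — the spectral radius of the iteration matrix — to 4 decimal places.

1.2472

Split A = D + L + U, D = diag(-3.1, -1.9, 0.8).
Gauss-Seidel: T = -(D+L)⁻¹U, row 0 first, T[0,2] = -(-3.5)/(-3.1) = -1.1290; later rows by forward substitution.
  T[0,:] = [+0.0000  +0.5484  -1.1290]
  T[1,:] = [+0.0000  +0.5772  -0.5569]
  T[2,:] = [+0.0000  +0.9813  -1.5467]
eigenvalue magnitudes: 1.2472, 0.2777, 0.0000.
ρ(T) = max|λ| = 1.2472; 1.2472 > 1: divergent.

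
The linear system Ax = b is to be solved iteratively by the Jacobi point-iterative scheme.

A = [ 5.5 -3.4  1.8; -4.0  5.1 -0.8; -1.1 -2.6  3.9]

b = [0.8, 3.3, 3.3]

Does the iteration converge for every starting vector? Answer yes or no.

yes

Let D = diag(5.5, 5.1, 3.9); L, U the strict triangles.
T_J = -D⁻¹(L+U): T[1,2] = -(-0.8)/(5.1) = +0.1569; T[1,1] = 0.
  T[0,:] = [+0.0000 +0.6182 -0.3273]
  T[1,:] = [+0.7843 +0.0000 +0.1569]
  T[2,:] = [+0.2821 +0.6667 +0.0000]
|λ(T)| sorted: 0.8200, 0.4187, 0.4187.
ρ(T) = max|λ| = 0.8200; 0.8200 < 1, so it converges for any x₀.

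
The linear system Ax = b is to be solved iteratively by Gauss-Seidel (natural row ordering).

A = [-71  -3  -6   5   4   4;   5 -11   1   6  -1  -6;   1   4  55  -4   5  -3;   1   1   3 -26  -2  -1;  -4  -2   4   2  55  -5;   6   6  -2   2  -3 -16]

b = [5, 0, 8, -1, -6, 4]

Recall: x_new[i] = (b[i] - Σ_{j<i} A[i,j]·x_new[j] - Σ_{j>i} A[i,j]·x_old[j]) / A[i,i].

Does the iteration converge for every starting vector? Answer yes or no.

Split A = D + L + U, D = diag(-71, -11, 55, -26, 55, -16).
T_GS = -(D+L)⁻¹U: row 0 first, T[0,2] = -(-6)/(-71) = -0.0845; later rows by forward substitution.
  T[0,:] = [+0.0000, -0.0423, -0.0845, +0.0704, +0.0563, +0.0563]
  T[1,:] = [+0.0000, -0.0192, +0.0525, +0.5775, -0.0653, -0.5198]
  T[2,:] = [+0.0000, +0.0022, -0.0023, +0.0294, -0.0872, +0.0913]
  T[3,:] = [+0.0000, -0.0021, -0.0015, +0.0283, -0.0873, -0.0458]
  T[4,:] = [+0.0000, -0.0039, -0.0040, +0.0229, +0.0112, +0.0711]
  T[5,:] = [+0.0000, -0.0229, -0.0112, +0.2385, -0.0055, -0.2043]
moduli |λ_i(T)| = 0.2254, 0.0913, 0.0913, 0.0531, 0.0073, 0.0000.
spectral radius ρ = 0.2254; 0.2254 < 1 ⇒ converges.

yes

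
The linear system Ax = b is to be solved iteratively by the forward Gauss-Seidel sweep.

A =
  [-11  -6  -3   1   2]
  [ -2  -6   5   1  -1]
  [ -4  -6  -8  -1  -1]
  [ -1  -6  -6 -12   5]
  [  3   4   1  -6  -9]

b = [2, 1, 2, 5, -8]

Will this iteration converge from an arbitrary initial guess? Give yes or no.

Diagonal D = diag(-11, -6, -8, -12, -9); L, U strict lower/upper.
T_GS = -(D+L)⁻¹U: row 0 first, T[0,3] = -(1)/(-11) = +0.0909; later rows by forward substitution.
  T[0,:] = [+0.0000 -0.5455 -0.2727 +0.0909 +0.1818]
  T[1,:] = [+0.0000 +0.1818 +0.9242 +0.1364 -0.2273]
  T[2,:] = [+0.0000 +0.1364 -0.5568 -0.2727 -0.0455]
  T[3,:] = [+0.0000 -0.1136 -0.1610 +0.0606 +0.5379]
  T[4,:] = [+0.0000 -0.0101 +0.3653 +0.0202 -0.4040]
|eigenvalues of T|: 0.8340, 0.3447, 0.1657, 0.1657, 0.0000.
ρ(T) = max|λ| = 0.8340; 0.8340 < 1 ⇒ converges.

yes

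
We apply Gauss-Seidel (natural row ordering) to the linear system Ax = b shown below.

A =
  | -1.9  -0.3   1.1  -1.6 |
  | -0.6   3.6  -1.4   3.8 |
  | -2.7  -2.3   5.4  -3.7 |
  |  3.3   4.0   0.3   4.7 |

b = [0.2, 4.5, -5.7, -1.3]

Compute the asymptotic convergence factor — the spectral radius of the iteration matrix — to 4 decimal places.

1.6499

A = D + L + U where D = diag(-1.9, 3.6, 5.4, 4.7).
T_GS = -(D+L)⁻¹U: row 0 first, T[0,1] = -(-0.3)/(-1.9) = -0.1579; later rows by forward substitution.
  T[0,:] = [+0.0000  -0.1579  +0.5789  -0.8421]
  T[1,:] = [+0.0000  -0.0263  +0.4854  -1.1959]
  T[2,:] = [+0.0000  -0.0902  +0.4962  -0.2452]
  T[3,:] = [+0.0000  +0.1390  -0.8513  +1.6247]
|roots of det(T-λI)|: 1.6499, 0.3999, 0.0448, 0.0000.
ρ(T) = max|λ| = 1.6499; 1.6499 > 1, so it fails to converge.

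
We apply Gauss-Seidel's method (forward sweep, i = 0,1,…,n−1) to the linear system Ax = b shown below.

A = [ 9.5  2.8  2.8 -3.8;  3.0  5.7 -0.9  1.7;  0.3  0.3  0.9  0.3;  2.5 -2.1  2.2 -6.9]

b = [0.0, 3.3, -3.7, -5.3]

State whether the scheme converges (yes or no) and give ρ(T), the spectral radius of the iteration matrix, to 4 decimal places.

yes, ρ = 0.5739

Write A = D+L+U with D = diag(9.5, 5.7, 0.9, -6.9).
T_GS = -(D+L)⁻¹U: row 0 first, T[0,3] = -(-3.8)/(9.5) = +0.4000; later rows by forward substitution.
  T[0,:] = [+0.0000, -0.2947, -0.2947, +0.4000]
  T[1,:] = [+0.0000, +0.1551, +0.3130, -0.5088]
  T[2,:] = [+0.0000, +0.0465, -0.0061, -0.2971]
  T[3,:] = [+0.0000, -0.1392, -0.2040, +0.2051]
|λ(T)| sorted: 0.5739, 0.1577, 0.0621, 0.0000.
ρ(T) = max|λ| = 0.5739; 0.5739 < 1: convergent.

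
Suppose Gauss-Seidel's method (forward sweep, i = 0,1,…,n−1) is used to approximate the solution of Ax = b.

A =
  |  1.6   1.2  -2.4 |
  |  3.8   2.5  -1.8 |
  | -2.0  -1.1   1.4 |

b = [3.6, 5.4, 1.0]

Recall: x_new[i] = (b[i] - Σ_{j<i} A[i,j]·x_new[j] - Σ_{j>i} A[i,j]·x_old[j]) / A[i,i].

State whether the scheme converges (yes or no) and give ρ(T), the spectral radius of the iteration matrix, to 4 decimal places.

no, ρ = 1.5639

Write A = D+L+U with D = diag(1.6, 2.5, 1.4).
T_GS = -(D+L)⁻¹U: row 0 first, T[0,1] = -(1.2)/(1.6) = -0.7500; later rows by forward substitution.
  T[0,:] = [+0.0000 -0.7500 +1.5000]
  T[1,:] = [+0.0000 +1.1400 -1.5600]
  T[2,:] = [+0.0000 -0.1757 +0.9171]
moduli |λ_i(T)| = 1.5639, 0.4933, 0.0000.
spectral radius ρ = 1.5639; 1.5639 > 1 ⇒ diverges.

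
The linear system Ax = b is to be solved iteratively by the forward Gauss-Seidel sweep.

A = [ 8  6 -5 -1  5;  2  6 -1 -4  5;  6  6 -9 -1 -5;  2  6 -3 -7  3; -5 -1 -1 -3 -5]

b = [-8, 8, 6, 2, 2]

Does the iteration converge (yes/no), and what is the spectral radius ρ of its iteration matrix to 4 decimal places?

no, ρ = 1.2825

A = D + L + U where D = diag(8, 6, -9, -7, -5).
GS T = -(D+L)⁻¹U: row 0 first, T[0,2] = -(-5)/(8) = +0.6250; later rows by forward substitution.
  T[0,:] = [+0.0000 -0.7500 +0.6250 +0.1250 -0.6250]
  T[1,:] = [+0.0000 +0.2500 -0.0417 +0.6250 -0.6250]
  T[2,:] = [+0.0000 -0.3333 +0.3889 +0.3889 -1.3889]
  T[3,:] = [+0.0000 +0.1429 -0.0238 +0.4048 +0.3095]
  T[4,:] = [+0.0000 +0.6810 -0.6802 -0.5706 +0.8421]
|roots of det(T-λI)|: 1.2825, 0.5744, 0.0899, 0.0899, 0.0000.
ρ = 1.2825; 1.2825 > 1 ⇒ diverges.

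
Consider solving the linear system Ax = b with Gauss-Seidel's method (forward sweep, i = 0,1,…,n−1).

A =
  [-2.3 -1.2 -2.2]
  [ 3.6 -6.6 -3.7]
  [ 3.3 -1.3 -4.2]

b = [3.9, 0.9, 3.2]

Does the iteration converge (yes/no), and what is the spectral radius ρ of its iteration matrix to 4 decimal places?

yes, ρ = 0.9445

Let D = diag(-2.3, -6.6, -4.2); L, U the strict triangles.
Gauss-Seidel: T = -(D+L)⁻¹U, row 0 first, T[0,1] = -(-1.2)/(-2.3) = -0.5217; later rows by forward substitution.
  T[0,:] = [+0.0000 -0.5217 -0.9565]
  T[1,:] = [+0.0000 -0.2846 -1.0823]
  T[2,:] = [+0.0000 -0.3219 -0.4165]
|roots of det(T-λI)|: 0.9445, 0.2433, 0.0000.
spectral radius ρ = 0.9445; 0.9445 < 1, so it converges for any x₀.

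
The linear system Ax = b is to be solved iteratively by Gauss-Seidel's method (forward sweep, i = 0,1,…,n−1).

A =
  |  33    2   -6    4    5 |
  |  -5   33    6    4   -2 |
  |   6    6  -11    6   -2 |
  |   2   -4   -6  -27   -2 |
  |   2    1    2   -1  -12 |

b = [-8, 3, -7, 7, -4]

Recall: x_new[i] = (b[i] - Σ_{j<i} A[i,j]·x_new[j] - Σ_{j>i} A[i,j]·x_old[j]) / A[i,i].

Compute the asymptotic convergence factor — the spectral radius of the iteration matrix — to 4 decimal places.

0.1717

A = D + L + U where D = diag(33, 33, -11, -27, -12).
T_GS = -(D+L)⁻¹U: row 0 first, T[0,2] = -(-6)/(33) = +0.1818; later rows by forward substitution.
  T[0,:] = [+0.0000  -0.0606  +0.1818  -0.1212  -0.1515]
  T[1,:] = [+0.0000  -0.0092  -0.1543  -0.1396  +0.0376]
  T[2,:] = [+0.0000  -0.0381  +0.0150  +0.4032  -0.2439]
  T[3,:] = [+0.0000  +0.0053  +0.0330  -0.0779  -0.0367]
  T[4,:] = [+0.0000  -0.0177  +0.0172  +0.0419  -0.0597]
moduli |λ_i(T)| = 0.1717, 0.0787, 0.0787, 0.0698, 0.0000.
ρ = 0.1717; 0.1717 < 1: convergent.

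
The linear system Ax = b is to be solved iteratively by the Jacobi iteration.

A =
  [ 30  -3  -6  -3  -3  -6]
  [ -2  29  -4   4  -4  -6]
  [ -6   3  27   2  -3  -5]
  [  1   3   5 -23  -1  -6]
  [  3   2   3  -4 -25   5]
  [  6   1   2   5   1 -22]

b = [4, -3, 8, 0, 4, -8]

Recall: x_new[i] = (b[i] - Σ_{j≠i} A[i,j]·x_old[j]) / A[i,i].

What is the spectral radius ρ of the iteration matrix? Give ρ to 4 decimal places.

Split A = D + L + U, D = diag(30, 29, 27, -23, -25, -22).
Jacobi: T = -D⁻¹(L+U), T[4,0] = -(3)/(-25) = +0.1200; T[4,4] = 0.
  T[0,:] = [+0.0000 +0.1000 +0.2000 +0.1000 +0.1000 +0.2000]
  T[1,:] = [+0.0690 +0.0000 +0.1379 -0.1379 +0.1379 +0.2069]
  T[2,:] = [+0.2222 -0.1111 +0.0000 -0.0741 +0.1111 +0.1852]
  T[3,:] = [+0.0435 +0.1304 +0.2174 +0.0000 -0.0435 -0.2609]
  T[4,:] = [+0.1200 +0.0800 +0.1200 -0.1600 +0.0000 +0.2000]
  T[5,:] = [+0.2727 +0.0455 +0.0909 +0.2273 +0.0455 +0.0000]
|roots of det(T-λI)|: 0.5077, 0.3152, 0.3152, 0.2396, 0.1379, 0.0253.
ρ = 0.5077; 0.5077 < 1 ⇒ converges.

0.5077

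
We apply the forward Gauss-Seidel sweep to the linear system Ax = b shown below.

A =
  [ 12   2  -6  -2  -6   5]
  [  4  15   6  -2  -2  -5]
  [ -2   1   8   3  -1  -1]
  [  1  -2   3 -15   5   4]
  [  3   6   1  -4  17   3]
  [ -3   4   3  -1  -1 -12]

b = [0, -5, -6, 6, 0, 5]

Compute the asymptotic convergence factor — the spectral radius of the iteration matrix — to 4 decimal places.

Diagonal D = diag(12, 15, 8, -15, 17, -12); L, U strict lower/upper.
GS T = -(D+L)⁻¹U: row 0 first, T[0,4] = -(-6)/(12) = +0.5000; later rows by forward substitution.
  T[0,:] = [+0.0000  -0.1667  +0.5000  +0.1667  +0.5000  -0.4167]
  T[1,:] = [+0.0000  +0.0444  -0.5333  +0.0889  +0.0000  +0.4444]
  T[2,:] = [+0.0000  -0.0472  +0.1917  -0.3444  +0.2500  -0.0347]
  T[3,:] = [+0.0000  -0.0265  +0.1428  -0.0696  +0.4167  +0.1727]
  T[4,:] = [+0.0000  +0.0103  +0.1223  -0.0569  -0.0049  -0.2171]
  T[5,:] = [+0.0000  +0.0460  -0.2770  -0.0876  -0.0968  +0.2473]
|eigenvalues of T|: 0.5072, 0.2728, 0.2728, 0.0991, 0.0983, 0.0000.
spectral radius ρ = 0.5072; 0.5072 < 1 ⇒ converges.

0.5072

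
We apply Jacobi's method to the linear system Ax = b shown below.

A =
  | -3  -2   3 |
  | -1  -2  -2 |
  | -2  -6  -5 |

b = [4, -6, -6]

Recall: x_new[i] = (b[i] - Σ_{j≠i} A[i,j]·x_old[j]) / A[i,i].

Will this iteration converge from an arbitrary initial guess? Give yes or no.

A = D + L + U where D = diag(-3, -2, -5).
Jacobi: T = -D⁻¹(L+U), T[0,2] = -(3)/(-3) = +1.0000; T[0,0] = 0.
  T[0,:] = [+0.0000  -0.6667  +1.0000]
  T[1,:] = [-0.5000  +0.0000  -1.0000]
  T[2,:] = [-0.4000  -1.2000  +0.0000]
|λ(T)| sorted: 1.1890, 0.8648, 0.3242.
ρ(T) = max|λ| = 1.1890; 1.1890 > 1 ⇒ diverges.

no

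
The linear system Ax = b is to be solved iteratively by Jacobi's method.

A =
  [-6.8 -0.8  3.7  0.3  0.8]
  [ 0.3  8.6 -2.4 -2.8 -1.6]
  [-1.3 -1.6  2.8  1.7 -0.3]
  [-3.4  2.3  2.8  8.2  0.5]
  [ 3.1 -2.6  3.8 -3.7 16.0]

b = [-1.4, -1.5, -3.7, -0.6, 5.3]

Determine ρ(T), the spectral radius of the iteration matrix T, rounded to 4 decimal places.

A = D + L + U where D = diag(-6.8, 8.6, 2.8, 8.2, 16).
Jacobi T = -D⁻¹(L+U): T[0,4] = -(0.8)/(-6.8) = +0.1176; T[0,0] = 0.
  T[0,:] = [+0.0000 -0.1176 +0.5441 +0.0441 +0.1176]
  T[1,:] = [-0.0349 +0.0000 +0.2791 +0.3256 +0.1860]
  T[2,:] = [+0.4643 +0.5714 +0.0000 -0.6071 +0.1071]
  T[3,:] = [+0.4146 -0.2805 -0.3415 +0.0000 -0.0610]
  T[4,:] = [-0.1938 +0.1625 -0.2375 +0.2313 +0.0000]
|roots of det(T-λI)|: 0.9276, 0.4570, 0.3759, 0.3759, 0.0285.
ρ(T) = max|λ| = 0.9276; 0.9276 < 1: convergent.

0.9276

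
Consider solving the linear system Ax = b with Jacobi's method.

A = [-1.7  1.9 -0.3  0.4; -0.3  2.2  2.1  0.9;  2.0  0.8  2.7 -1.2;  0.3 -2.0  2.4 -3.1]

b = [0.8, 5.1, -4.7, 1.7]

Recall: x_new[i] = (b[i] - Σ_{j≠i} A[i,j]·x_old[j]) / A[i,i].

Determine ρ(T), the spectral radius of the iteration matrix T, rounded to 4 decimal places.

Let D = diag(-1.7, 2.2, 2.7, -3.1); L, U the strict triangles.
Jacobi T = -D⁻¹(L+U): T[1,2] = -(2.1)/(2.2) = -0.9545; T[1,1] = 0.
  T[0,:] = [+0.0000, +1.1176, -0.1765, +0.2353]
  T[1,:] = [+0.1364, +0.0000, -0.9545, -0.4091]
  T[2,:] = [-0.7407, -0.2963, +0.0000, +0.4444]
  T[3,:] = [+0.0968, -0.6452, +0.7742, +0.0000]
moduli |λ_i(T)| = 1.3779, 0.8263, 0.8263, 0.0139.
ρ = 1.3779; 1.3779 > 1 ⇒ diverges.

1.3779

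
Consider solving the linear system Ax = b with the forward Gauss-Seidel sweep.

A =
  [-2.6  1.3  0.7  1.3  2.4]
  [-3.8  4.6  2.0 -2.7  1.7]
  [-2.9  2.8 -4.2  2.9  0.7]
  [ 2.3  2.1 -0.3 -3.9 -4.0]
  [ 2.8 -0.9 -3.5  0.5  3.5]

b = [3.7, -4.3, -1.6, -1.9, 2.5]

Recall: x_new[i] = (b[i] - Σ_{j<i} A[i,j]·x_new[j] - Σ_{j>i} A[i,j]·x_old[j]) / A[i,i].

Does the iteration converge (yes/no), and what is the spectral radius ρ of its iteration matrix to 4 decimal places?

no, ρ = 1.3082

Write A = D+L+U with D = diag(-2.6, 4.6, -4.2, -3.9, 3.5).
GS T = -(D+L)⁻¹U: row 0 first, T[0,4] = -(2.4)/(-2.6) = +0.9231; later rows by forward substitution.
  T[0,:] = [+0.0000 +0.5000 +0.2692 +0.5000 +0.9231]
  T[1,:] = [+0.0000 +0.4130 -0.2124 +1.0000 +0.3930]
  T[2,:] = [+0.0000 -0.0699 -0.3275 +1.0119 -0.2087]
  T[3,:] = [+0.0000 +0.5227 +0.0696 +0.7555 -0.2536]
  T[4,:] = [+0.0000 -0.4383 -0.6074 +0.7611 -0.8099]
|roots of det(T-λI)|: 1.3082, 0.8547, 0.8547, 0.1289, 0.0000.
ρ = 1.3082; 1.3082 > 1: divergent.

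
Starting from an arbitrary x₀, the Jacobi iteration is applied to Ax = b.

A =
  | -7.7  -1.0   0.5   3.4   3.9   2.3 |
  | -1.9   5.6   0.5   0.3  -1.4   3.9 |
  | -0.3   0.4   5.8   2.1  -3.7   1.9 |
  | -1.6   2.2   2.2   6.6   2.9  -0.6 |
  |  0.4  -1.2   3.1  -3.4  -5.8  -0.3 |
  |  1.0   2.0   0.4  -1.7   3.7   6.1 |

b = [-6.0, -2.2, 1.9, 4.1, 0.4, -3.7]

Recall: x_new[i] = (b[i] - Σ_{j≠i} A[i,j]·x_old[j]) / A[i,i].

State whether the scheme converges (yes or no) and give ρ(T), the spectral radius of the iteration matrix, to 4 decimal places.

Write A = D+L+U with D = diag(-7.7, 5.6, 5.8, 6.6, -5.8, 6.1).
Jacobi: T = -D⁻¹(L+U), T[3,4] = -(2.9)/(6.6) = -0.4394; T[3,3] = 0.
  T[0,:] = [+0.0000, -0.1299, +0.0649, +0.4416, +0.5065, +0.2987]
  T[1,:] = [+0.3393, +0.0000, -0.0893, -0.0536, +0.2500, -0.6964]
  T[2,:] = [+0.0517, -0.0690, +0.0000, -0.3621, +0.6379, -0.3276]
  T[3,:] = [+0.2424, -0.3333, -0.3333, +0.0000, -0.4394, +0.0909]
  T[4,:] = [+0.0690, -0.2069, +0.5345, -0.5862, +0.0000, -0.0517]
  T[5,:] = [-0.1639, -0.3279, -0.0656, +0.2787, -0.6066, +0.0000]
|λ(T)| sorted: 1.1343, 0.8388, 0.4968, 0.4968, 0.4601, 0.4601.
ρ = 1.1343; 1.1343 > 1: divergent.

no, ρ = 1.1343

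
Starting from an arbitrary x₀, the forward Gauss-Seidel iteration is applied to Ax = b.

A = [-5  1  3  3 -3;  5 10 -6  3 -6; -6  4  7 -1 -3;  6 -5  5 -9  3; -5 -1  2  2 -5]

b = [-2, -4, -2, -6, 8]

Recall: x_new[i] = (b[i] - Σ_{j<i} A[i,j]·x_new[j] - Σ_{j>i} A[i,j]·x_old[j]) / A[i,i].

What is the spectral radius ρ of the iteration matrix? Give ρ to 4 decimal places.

Diagonal D = diag(-5, 10, 7, -9, -5); L, U strict lower/upper.
T_GS = -(D+L)⁻¹U: row 0 first, T[0,2] = -(3)/(-5) = +0.6000; later rows by forward substitution.
  T[0,:] = [+0.0000, +0.2000, +0.6000, +0.6000, -0.6000]
  T[1,:] = [+0.0000, -0.1000, +0.3000, -0.6000, +0.9000]
  T[2,:] = [+0.0000, +0.2286, +0.3429, +1.0000, -0.6000]
  T[3,:] = [+0.0000, +0.3159, +0.4238, +1.2889, -0.9000]
  T[4,:] = [+0.0000, +0.0378, -0.3533, +0.4356, -0.1800]
|roots of det(T-λI)|: 1.4875, 0.2464, 0.2464, 0.0633, 0.0000.
spectral radius ρ = 1.4875; 1.4875 > 1: divergent.

1.4875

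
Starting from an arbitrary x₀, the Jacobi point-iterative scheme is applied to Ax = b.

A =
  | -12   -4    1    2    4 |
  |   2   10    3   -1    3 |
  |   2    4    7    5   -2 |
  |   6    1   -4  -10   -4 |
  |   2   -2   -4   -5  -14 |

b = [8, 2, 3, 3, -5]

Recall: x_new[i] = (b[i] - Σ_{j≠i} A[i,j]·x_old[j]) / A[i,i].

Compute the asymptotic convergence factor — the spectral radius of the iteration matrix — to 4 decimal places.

0.8204

Diagonal D = diag(-12, 10, 7, -10, -14); L, U strict lower/upper.
Jacobi T = -D⁻¹(L+U): T[1,0] = -(2)/(10) = -0.2000; T[1,1] = 0.
  T[0,:] = [+0.0000 -0.3333 +0.0833 +0.1667 +0.3333]
  T[1,:] = [-0.2000 +0.0000 -0.3000 +0.1000 -0.3000]
  T[2,:] = [-0.2857 -0.5714 +0.0000 -0.7143 +0.2857]
  T[3,:] = [+0.6000 +0.1000 -0.4000 +0.0000 -0.4000]
  T[4,:] = [+0.1429 -0.1429 -0.2857 -0.3571 +0.0000]
moduli |λ_i(T)| = 0.8204, 0.5633, 0.5633, 0.4562, 0.1575.
ρ = 0.8204; 0.8204 < 1, so it converges for any x₀.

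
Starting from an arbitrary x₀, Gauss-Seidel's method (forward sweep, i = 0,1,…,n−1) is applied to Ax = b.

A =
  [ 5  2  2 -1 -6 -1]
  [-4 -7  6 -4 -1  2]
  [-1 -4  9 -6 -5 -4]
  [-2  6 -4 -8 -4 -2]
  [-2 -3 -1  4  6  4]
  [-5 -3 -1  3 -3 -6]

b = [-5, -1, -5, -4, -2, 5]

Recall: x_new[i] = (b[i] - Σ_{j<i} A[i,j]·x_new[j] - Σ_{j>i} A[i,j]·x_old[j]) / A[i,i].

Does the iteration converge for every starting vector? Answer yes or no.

no

A = D + L + U where D = diag(5, -7, 9, -8, 6, -6).
T_GS = -(D+L)⁻¹U: row 0 first, T[0,2] = -(2)/(5) = -0.4000; later rows by forward substitution.
  T[0,:] = [+0.0000  -0.4000  -0.4000  +0.2000  +1.2000  +0.2000]
  T[1,:] = [+0.0000  +0.2286  +1.0857  -0.6857  -0.8286  +0.1714]
  T[2,:] = [+0.0000  +0.0571  +0.4381  +0.3841  +0.3206  +0.5429]
  T[3,:] = [+0.0000  +0.2429  +0.6952  -0.7563  -1.5817  -0.4429]
  T[4,:] = [+0.0000  -0.1714  +0.0190  +0.2921  +1.0937  -0.1286]
  T[5,:] = [+0.0000  +0.4167  +0.0556  -0.4120  -1.9769  -0.5000]
eigenvalue magnitudes: 1.1910, 0.8282, 0.8282, 0.7602, 0.1022, 0.0000.
spectral radius ρ = 1.1910; 1.1910 > 1: divergent.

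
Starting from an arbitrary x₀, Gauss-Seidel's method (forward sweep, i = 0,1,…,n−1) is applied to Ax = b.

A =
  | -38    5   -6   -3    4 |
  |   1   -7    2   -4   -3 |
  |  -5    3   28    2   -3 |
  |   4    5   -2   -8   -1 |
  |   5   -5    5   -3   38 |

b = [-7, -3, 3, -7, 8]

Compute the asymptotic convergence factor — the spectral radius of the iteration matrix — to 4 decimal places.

0.4441

Diagonal D = diag(-38, -7, 28, -8, 38); L, U strict lower/upper.
GS T = -(D+L)⁻¹U: row 0 first, T[0,1] = -(5)/(-38) = +0.1316; later rows by forward substitution.
  T[0,:] = [+0.0000  +0.1316  -0.1579  -0.0789  +0.1053]
  T[1,:] = [+0.0000  +0.0188  +0.2632  -0.5827  -0.4135]
  T[2,:] = [+0.0000  +0.0215  -0.0564  -0.0231  +0.1702]
  T[3,:] = [+0.0000  +0.0722  +0.0996  -0.3979  -0.3734]
  T[4,:] = [+0.0000  -0.0120  +0.0707  -0.0947  -0.1201]
eigenvalue magnitudes: 0.4441, 0.0897, 0.0333, 0.0333, 0.0000.
spectral radius ρ = 0.4441; 0.4441 < 1 ⇒ converges.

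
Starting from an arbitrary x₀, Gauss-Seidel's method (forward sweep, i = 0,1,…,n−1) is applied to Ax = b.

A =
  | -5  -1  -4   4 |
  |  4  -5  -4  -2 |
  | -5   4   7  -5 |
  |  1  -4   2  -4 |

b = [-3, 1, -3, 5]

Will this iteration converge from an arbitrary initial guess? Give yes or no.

no

Diagonal D = diag(-5, -5, 7, -4); L, U strict lower/upper.
T_GS = -(D+L)⁻¹U: row 0 first, T[0,2] = -(-4)/(-5) = -0.8000; later rows by forward substitution.
  T[0,:] = [+0.0000 -0.2000 -0.8000 +0.8000]
  T[1,:] = [+0.0000 -0.1600 -1.4400 +0.2400]
  T[2,:] = [+0.0000 -0.0514 +0.2514 +1.1486]
  T[3,:] = [+0.0000 +0.0843 +1.3657 +0.5343]
|eigenvalues of T|: 1.6431, 1.0000, 0.0174, 0.0000.
ρ = 1.6431; 1.6431 > 1, so it fails to converge.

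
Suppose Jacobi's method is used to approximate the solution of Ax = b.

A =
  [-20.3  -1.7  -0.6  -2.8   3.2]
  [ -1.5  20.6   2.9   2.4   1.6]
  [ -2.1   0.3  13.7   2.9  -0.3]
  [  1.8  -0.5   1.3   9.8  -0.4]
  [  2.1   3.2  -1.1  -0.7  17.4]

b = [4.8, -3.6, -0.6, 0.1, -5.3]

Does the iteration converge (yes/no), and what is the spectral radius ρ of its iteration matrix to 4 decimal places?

yes, ρ = 0.2385

A = D + L + U where D = diag(-20.3, 20.6, 13.7, 9.8, 17.4).
Jacobi T = -D⁻¹(L+U): T[2,4] = -(-0.3)/(13.7) = +0.0219; T[2,2] = 0.
  T[0,:] = [+0.0000 -0.0837 -0.0296 -0.1379 +0.1576]
  T[1,:] = [+0.0728 +0.0000 -0.1408 -0.1165 -0.0777]
  T[2,:] = [+0.1533 -0.0219 +0.0000 -0.2117 +0.0219]
  T[3,:] = [-0.1837 +0.0510 -0.1327 +0.0000 +0.0408]
  T[4,:] = [-0.1207 -0.1839 +0.0632 +0.0402 +0.0000]
|roots of det(T-λI)|: 0.2385, 0.1815, 0.1815, 0.1374, 0.1374.
ρ = 0.2385; 0.2385 < 1: convergent.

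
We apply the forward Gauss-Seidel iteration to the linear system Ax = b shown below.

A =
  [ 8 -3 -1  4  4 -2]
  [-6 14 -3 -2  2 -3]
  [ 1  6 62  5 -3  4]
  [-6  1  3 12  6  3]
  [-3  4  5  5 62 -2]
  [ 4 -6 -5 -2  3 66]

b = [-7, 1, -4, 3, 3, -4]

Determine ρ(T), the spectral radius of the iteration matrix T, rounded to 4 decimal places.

A = D + L + U where D = diag(8, 14, 62, 12, 62, 66).
GS T = -(D+L)⁻¹U: row 0 first, T[0,5] = -(-2)/(8) = +0.2500; later rows by forward substitution.
  T[0,:] = [+0.0000 +0.3750 +0.1250 -0.5000 -0.5000 +0.2500]
  T[1,:] = [+0.0000 +0.1607 +0.2679 -0.0714 -0.3571 +0.3214]
  T[2,:] = [+0.0000 -0.0216 -0.0279 -0.0657 +0.0910 -0.0997]
  T[3,:] = [+0.0000 +0.1795 +0.0472 -0.2276 -0.7430 -0.1269]
  T[4,:] = [+0.0000 -0.0050 -0.0128 +0.0041 +0.0514 +0.0419]
  T[5,:] = [+0.0000 -0.0041 +0.0167 +0.0118 -0.0201 +0.0008]
|eigenvalues of T|: 0.2049, 0.1357, 0.1357, 0.0410, 0.0410, 0.0000.
spectral radius ρ = 0.2049; 0.2049 < 1, so it converges for any x₀.

0.2049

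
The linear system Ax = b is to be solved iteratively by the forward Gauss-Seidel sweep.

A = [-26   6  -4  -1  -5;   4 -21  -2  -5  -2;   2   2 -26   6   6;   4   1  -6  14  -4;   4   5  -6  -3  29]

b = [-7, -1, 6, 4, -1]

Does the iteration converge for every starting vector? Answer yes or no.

yes

Diagonal D = diag(-26, -21, -26, 14, 29); L, U strict lower/upper.
T_GS = -(D+L)⁻¹U: row 0 first, T[0,4] = -(-5)/(-26) = -0.1923; later rows by forward substitution.
  T[0,:] = [+0.0000, +0.2308, -0.1538, -0.0385, -0.1923]
  T[1,:] = [+0.0000, +0.0440, -0.1245, -0.2454, -0.1319]
  T[2,:] = [+0.0000, +0.0211, -0.0214, +0.2089, +0.2058]
  T[3,:] = [+0.0000, -0.0600, +0.0437, +0.1181, +0.4383]
  T[4,:] = [+0.0000, -0.0412, +0.0428, +0.1031, +0.1372]
moduli |λ_i(T)| = 0.4474, 0.1052, 0.1052, 0.0404, 0.0000.
ρ = 0.4474; 0.4474 < 1, so it converges for any x₀.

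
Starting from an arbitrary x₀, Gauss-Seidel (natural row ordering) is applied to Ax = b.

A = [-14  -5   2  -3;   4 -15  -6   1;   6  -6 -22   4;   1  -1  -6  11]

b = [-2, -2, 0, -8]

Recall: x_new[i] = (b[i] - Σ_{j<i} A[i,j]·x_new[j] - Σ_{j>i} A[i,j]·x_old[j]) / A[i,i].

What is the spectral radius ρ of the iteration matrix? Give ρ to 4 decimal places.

0.2467

Diagonal D = diag(-14, -15, -22, 11); L, U strict lower/upper.
T_GS = -(D+L)⁻¹U: row 0 first, T[0,1] = -(-5)/(-14) = -0.3571; later rows by forward substitution.
  T[0,:] = [+0.0000, -0.3571, +0.1429, -0.2143]
  T[1,:] = [+0.0000, -0.0952, -0.3619, +0.0095]
  T[2,:] = [+0.0000, -0.0714, +0.1377, +0.1208]
  T[3,:] = [+0.0000, -0.0152, +0.0292, +0.0862]
|eigenvalues of T|: 0.2467, 0.1733, 0.0552, 0.0000.
spectral radius ρ = 0.2467; 0.2467 < 1 ⇒ converges.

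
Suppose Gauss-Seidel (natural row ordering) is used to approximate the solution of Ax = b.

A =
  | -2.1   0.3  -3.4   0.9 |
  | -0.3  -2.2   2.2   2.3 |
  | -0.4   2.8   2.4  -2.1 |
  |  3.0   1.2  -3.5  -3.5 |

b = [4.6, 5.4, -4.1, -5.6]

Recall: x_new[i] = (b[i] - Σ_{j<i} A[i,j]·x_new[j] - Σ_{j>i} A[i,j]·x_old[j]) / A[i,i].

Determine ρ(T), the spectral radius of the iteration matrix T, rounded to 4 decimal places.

1.6667

Diagonal D = diag(-2.1, -2.2, 2.4, -3.5); L, U strict lower/upper.
Gauss-Seidel: T = -(D+L)⁻¹U, row 0 first, T[0,1] = -(0.3)/(-2.1) = +0.1429; later rows by forward substitution.
  T[0,:] = [+0.0000 +0.1429 -1.6190 +0.4286]
  T[1,:] = [+0.0000 -0.0195 +1.2208 +0.9870]
  T[2,:] = [+0.0000 +0.0465 -1.6941 -0.2051]
  T[3,:] = [+0.0000 +0.0692 +0.7249 +0.9108]
|eigenvalues of T|: 1.6667, 0.9329, 0.0689, 0.0000.
spectral radius ρ = 1.6667; 1.6667 > 1: divergent.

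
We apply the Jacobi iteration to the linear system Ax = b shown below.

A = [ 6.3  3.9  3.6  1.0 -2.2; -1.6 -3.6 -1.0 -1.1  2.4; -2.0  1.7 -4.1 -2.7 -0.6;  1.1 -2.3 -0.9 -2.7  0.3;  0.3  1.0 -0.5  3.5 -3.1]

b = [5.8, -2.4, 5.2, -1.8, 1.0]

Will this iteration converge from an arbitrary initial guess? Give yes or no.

Split A = D + L + U, D = diag(6.3, -3.6, -4.1, -2.7, -3.1).
T_J = -D⁻¹(L+U): T[2,4] = -(-0.6)/(-4.1) = -0.1463; T[2,2] = 0.
  T[0,:] = [+0.0000  -0.6190  -0.5714  -0.1587  +0.3492]
  T[1,:] = [-0.4444  +0.0000  -0.2778  -0.3056  +0.6667]
  T[2,:] = [-0.4878  +0.4146  +0.0000  -0.6585  -0.1463]
  T[3,:] = [+0.4074  -0.8519  -0.3333  +0.0000  +0.1111]
  T[4,:] = [+0.0968  +0.3226  -0.1613  +1.1290  +0.0000]
|λ(T)| sorted: 1.1928, 0.8481, 0.8481, 0.3564, 0.0025.
spectral radius ρ = 1.1928; 1.1928 > 1, so it fails to converge.

no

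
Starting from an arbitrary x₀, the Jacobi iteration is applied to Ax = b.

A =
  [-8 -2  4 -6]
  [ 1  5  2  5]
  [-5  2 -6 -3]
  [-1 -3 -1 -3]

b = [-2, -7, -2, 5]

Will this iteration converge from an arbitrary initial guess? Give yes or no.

Let D = diag(-8, 5, -6, -3); L, U the strict triangles.
Jacobi: T = -D⁻¹(L+U), T[0,1] = -(-2)/(-8) = -0.2500; T[0,0] = 0.
  T[0,:] = [+0.0000 -0.2500 +0.5000 -0.7500]
  T[1,:] = [-0.2000 +0.0000 -0.4000 -1.0000]
  T[2,:] = [-0.8333 +0.3333 +0.0000 -0.5000]
  T[3,:] = [-0.3333 -1.0000 -0.3333 +0.0000]
eigenvalue magnitudes: 1.3314, 1.0406, 0.7439, 0.7439.
spectral radius ρ = 1.3314; 1.3314 > 1: divergent.

no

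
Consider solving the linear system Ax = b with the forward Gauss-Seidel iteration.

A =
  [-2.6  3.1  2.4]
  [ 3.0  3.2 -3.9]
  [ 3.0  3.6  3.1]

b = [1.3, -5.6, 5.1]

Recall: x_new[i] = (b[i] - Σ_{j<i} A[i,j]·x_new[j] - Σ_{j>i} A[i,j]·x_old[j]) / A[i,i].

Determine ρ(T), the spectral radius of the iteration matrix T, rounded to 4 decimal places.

1.4549

Diagonal D = diag(-2.6, 3.2, 3.1); L, U strict lower/upper.
GS T = -(D+L)⁻¹U: row 0 first, T[0,2] = -(2.4)/(-2.6) = +0.9231; later rows by forward substitution.
  T[0,:] = [+0.0000  +1.1923  +0.9231]
  T[1,:] = [+0.0000  -1.1178  +0.3534]
  T[2,:] = [+0.0000  +0.1442  -1.3037]
|eigenvalues of T|: 1.4549, 0.9666, 0.0000.
ρ(T) = max|λ| = 1.4549; 1.4549 > 1: divergent.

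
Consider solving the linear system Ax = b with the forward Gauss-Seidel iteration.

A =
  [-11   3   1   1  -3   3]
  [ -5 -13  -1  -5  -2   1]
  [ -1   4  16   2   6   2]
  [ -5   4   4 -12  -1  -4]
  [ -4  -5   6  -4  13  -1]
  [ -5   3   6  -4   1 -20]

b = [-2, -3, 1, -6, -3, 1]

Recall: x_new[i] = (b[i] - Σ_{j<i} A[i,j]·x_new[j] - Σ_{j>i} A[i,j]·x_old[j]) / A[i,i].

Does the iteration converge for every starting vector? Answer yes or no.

yes

Diagonal D = diag(-11, -13, 16, -12, 13, -20); L, U strict lower/upper.
T_GS = -(D+L)⁻¹U: row 0 first, T[0,4] = -(-3)/(-11) = -0.2727; later rows by forward substitution.
  T[0,:] = [+0.0000  +0.2727  +0.0909  +0.0909  -0.2727  +0.2727]
  T[1,:] = [+0.0000  -0.1049  -0.1119  -0.4196  -0.0490  -0.0280]
  T[2,:] = [+0.0000  +0.0433  +0.0337  -0.0144  -0.3798  -0.1010]
  T[3,:] = [+0.0000  -0.1342  -0.0640  -0.1825  -0.1126  -0.4899]
  T[4,:] = [+0.0000  -0.0177  -0.0503  -0.1829  +0.0379  +0.0459]
  T[5,:] = [+0.0000  -0.0450  -0.0191  -0.0626  -0.0287  -0.0024]
moduli |λ_i(T)| = 0.5160, 0.1536, 0.0863, 0.0863, 0.0071, 0.0000.
ρ(T) = max|λ| = 0.5160; 0.5160 < 1 ⇒ converges.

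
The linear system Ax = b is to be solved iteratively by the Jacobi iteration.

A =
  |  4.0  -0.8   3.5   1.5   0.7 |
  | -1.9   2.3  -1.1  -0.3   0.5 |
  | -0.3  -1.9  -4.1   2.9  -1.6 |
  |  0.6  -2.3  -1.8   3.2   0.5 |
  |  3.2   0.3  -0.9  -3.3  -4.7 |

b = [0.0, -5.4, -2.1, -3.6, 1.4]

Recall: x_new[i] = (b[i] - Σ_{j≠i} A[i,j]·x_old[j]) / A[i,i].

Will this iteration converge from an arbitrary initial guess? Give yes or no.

Diagonal D = diag(4, 2.3, -4.1, 3.2, -4.7); L, U strict lower/upper.
Jacobi T = -D⁻¹(L+U): T[4,3] = -(-3.3)/(-4.7) = -0.7021; T[4,4] = 0.
  T[0,:] = [+0.0000 +0.2000 -0.8750 -0.3750 -0.1750]
  T[1,:] = [+0.8261 +0.0000 +0.4783 +0.1304 -0.2174]
  T[2,:] = [-0.0732 -0.4634 +0.0000 +0.7073 -0.3902]
  T[3,:] = [-0.1875 +0.7188 +0.5625 +0.0000 -0.1562]
  T[4,:] = [+0.6809 +0.0638 -0.1915 -0.7021 +0.0000]
moduli |λ_i(T)| = 1.1255, 0.8997, 0.8997, 0.3782, 0.3516.
ρ(T) = max|λ| = 1.1255; 1.1255 > 1: divergent.

no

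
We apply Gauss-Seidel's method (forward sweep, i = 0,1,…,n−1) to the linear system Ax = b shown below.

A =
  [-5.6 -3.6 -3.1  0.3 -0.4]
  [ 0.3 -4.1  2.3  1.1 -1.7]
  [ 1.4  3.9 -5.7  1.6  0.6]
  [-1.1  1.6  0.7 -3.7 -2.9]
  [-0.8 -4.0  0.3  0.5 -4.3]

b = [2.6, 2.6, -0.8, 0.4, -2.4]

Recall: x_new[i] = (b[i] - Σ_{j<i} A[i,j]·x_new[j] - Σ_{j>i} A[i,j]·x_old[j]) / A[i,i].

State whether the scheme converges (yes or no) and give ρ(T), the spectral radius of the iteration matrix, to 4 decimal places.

yes, ρ = 0.9382

Let D = diag(-5.6, -4.1, -5.7, -3.7, -4.3); L, U the strict triangles.
Gauss-Seidel: T = -(D+L)⁻¹U, row 0 first, T[0,1] = -(-3.6)/(-5.6) = -0.6429; later rows by forward substitution.
  T[0,:] = [+0.0000  -0.6429  -0.5536  +0.0536  -0.0714]
  T[1,:] = [+0.0000  -0.0470  +0.5205  +0.2722  -0.4199]
  T[2,:] = [+0.0000  -0.1901  +0.2201  +0.4801  -0.1996]
  T[3,:] = [+0.0000  +0.1348  +0.4313  +0.1926  -0.9819]
  T[4,:] = [+0.0000  +0.1658  -0.3157  -0.2073  +0.2758]
eigenvalue magnitudes: 0.9382, 0.3434, 0.3434, 0.1335, 0.0000.
ρ = 0.9382; 0.9382 < 1 ⇒ converges.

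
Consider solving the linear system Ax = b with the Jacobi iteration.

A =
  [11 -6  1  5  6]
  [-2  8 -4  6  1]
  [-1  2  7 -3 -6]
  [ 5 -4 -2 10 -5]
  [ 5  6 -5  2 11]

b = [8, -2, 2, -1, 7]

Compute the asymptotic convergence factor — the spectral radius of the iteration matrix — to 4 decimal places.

1.1472

Let D = diag(11, 8, 7, 10, 11); L, U the strict triangles.
Jacobi T = -D⁻¹(L+U): T[3,4] = -(-5)/(10) = +0.5000; T[3,3] = 0.
  T[0,:] = [+0.0000  +0.5455  -0.0909  -0.4545  -0.5455]
  T[1,:] = [+0.2500  +0.0000  +0.5000  -0.7500  -0.1250]
  T[2,:] = [+0.1429  -0.2857  +0.0000  +0.4286  +0.8571]
  T[3,:] = [-0.5000  +0.4000  +0.2000  +0.0000  +0.5000]
  T[4,:] = [-0.4545  -0.5455  +0.4545  -0.1818  +0.0000]
|eigenvalues of T|: 1.1472, 0.5238, 0.5238, 0.4197, 0.2992.
spectral radius ρ = 1.1472; 1.1472 > 1 ⇒ diverges.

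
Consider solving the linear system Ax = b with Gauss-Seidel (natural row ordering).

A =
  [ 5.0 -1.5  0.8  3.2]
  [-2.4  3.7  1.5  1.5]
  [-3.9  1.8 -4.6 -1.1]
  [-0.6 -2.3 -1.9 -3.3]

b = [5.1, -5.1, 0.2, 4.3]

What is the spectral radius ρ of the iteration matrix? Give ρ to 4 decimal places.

0.9069

A = D + L + U where D = diag(5, 3.7, -4.6, -3.3).
T_GS = -(D+L)⁻¹U: row 0 first, T[0,1] = -(-1.5)/(5) = +0.3000; later rows by forward substitution.
  T[0,:] = [+0.0000 +0.3000 -0.1600 -0.6400]
  T[1,:] = [+0.0000 +0.1946 -0.5092 -0.8205]
  T[2,:] = [+0.0000 -0.1782 -0.0636 -0.0176]
  T[3,:] = [+0.0000 -0.0876 +0.4206 +0.6984]
|roots of det(T-λI)|: 0.9069, 0.1244, 0.0469, 0.0000.
ρ(T) = max|λ| = 0.9069; 0.9069 < 1, so it converges for any x₀.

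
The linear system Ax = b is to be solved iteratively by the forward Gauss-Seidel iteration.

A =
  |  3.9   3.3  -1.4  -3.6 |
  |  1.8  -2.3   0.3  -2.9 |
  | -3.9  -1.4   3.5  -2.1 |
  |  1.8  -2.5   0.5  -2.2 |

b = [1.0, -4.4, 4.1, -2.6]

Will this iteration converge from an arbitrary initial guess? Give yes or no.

no

Let D = diag(3.9, -2.3, 3.5, -2.2); L, U the strict triangles.
T_GS = -(D+L)⁻¹U: row 0 first, T[0,1] = -(3.3)/(3.9) = -0.8462; later rows by forward substitution.
  T[0,:] = [+0.0000 -0.8462 +0.3590 +0.9231]
  T[1,:] = [+0.0000 -0.6622 +0.4114 -0.5385]
  T[2,:] = [+0.0000 -1.2077 +0.5645 +1.4132]
  T[3,:] = [+0.0000 -0.2143 -0.0455 +1.6883]
|roots of det(T-λI)|: 1.6274, 0.2017, 0.1650, 0.0000.
ρ = 1.6274; 1.6274 > 1: divergent.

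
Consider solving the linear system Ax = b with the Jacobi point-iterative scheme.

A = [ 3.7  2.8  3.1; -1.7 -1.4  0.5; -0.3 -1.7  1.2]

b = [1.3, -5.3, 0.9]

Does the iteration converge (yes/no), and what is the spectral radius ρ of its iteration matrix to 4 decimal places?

no, ρ = 1.4669

Diagonal D = diag(3.7, -1.4, 1.2); L, U strict lower/upper.
T_J = -D⁻¹(L+U): T[2,1] = -(-1.7)/(1.2) = +1.4167; T[2,2] = 0.
  T[0,:] = [+0.0000 -0.7568 -0.8378]
  T[1,:] = [-1.2143 +0.0000 +0.3571]
  T[2,:] = [+0.2500 +1.4167 +0.0000]
|roots of det(T-λI)|: 1.4669, 0.9677, 0.9677.
ρ = 1.4669; 1.4669 > 1: divergent.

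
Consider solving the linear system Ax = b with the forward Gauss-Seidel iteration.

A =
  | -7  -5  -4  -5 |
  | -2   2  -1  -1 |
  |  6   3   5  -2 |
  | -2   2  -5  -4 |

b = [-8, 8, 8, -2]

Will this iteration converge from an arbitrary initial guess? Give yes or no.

Write A = D+L+U with D = diag(-7, 2, 5, -4).
Gauss-Seidel: T = -(D+L)⁻¹U, row 0 first, T[0,2] = -(-4)/(-7) = -0.5714; later rows by forward substitution.
  T[0,:] = [+0.0000  -0.7143  -0.5714  -0.7143]
  T[1,:] = [+0.0000  -0.7143  -0.0714  -0.2143]
  T[2,:] = [+0.0000  +1.2857  +0.7286  +1.3857]
  T[3,:] = [+0.0000  -1.6071  -0.6607  -1.4821]
|λ(T)| sorted: 1.3371, 0.3056, 0.1748, 0.0000.
ρ = 1.3371; 1.3371 > 1 ⇒ diverges.

no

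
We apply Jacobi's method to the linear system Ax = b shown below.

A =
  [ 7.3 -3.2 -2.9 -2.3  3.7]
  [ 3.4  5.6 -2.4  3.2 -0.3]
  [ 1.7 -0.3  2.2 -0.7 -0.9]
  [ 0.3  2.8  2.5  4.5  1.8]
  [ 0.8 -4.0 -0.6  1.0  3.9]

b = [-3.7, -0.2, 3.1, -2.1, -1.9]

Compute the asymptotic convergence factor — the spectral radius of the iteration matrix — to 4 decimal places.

1.1553

Write A = D+L+U with D = diag(7.3, 5.6, 2.2, 4.5, 3.9).
Jacobi: T = -D⁻¹(L+U), T[2,1] = -(-0.3)/(2.2) = +0.1364; T[2,2] = 0.
  T[0,:] = [+0.0000  +0.4384  +0.3973  +0.3151  -0.5068]
  T[1,:] = [-0.6071  +0.0000  +0.4286  -0.5714  +0.0536]
  T[2,:] = [-0.7727  +0.1364  +0.0000  +0.3182  +0.4091]
  T[3,:] = [-0.0667  -0.6222  -0.5556  +0.0000  -0.4000]
  T[4,:] = [-0.2051  +1.0256  +0.1538  -0.2564  +0.0000]
moduli |λ_i(T)| = 1.1553, 0.8015, 0.8015, 0.7280, 0.7280.
ρ(T) = max|λ| = 1.1553; 1.1553 > 1, so it fails to converge.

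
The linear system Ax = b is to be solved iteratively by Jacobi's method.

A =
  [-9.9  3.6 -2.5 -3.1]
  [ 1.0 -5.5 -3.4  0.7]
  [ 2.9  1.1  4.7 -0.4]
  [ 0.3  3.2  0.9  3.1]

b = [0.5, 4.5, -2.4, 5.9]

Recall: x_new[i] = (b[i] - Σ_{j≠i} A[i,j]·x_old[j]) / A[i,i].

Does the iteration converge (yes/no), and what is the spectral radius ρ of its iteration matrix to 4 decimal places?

yes, ρ = 0.8407

Let D = diag(-9.9, -5.5, 4.7, 3.1); L, U the strict triangles.
Jacobi: T = -D⁻¹(L+U), T[3,2] = -(0.9)/(3.1) = -0.2903; T[3,3] = 0.
  T[0,:] = [+0.0000, +0.3636, -0.2525, -0.3131]
  T[1,:] = [+0.1818, +0.0000, -0.6182, +0.1273]
  T[2,:] = [-0.6170, -0.2340, +0.0000, +0.0851]
  T[3,:] = [-0.0968, -1.0323, -0.2903, +0.0000]
|roots of det(T-λI)|: 0.8407, 0.5730, 0.5591, 0.5591.
ρ(T) = max|λ| = 0.8407; 0.8407 < 1, so it converges for any x₀.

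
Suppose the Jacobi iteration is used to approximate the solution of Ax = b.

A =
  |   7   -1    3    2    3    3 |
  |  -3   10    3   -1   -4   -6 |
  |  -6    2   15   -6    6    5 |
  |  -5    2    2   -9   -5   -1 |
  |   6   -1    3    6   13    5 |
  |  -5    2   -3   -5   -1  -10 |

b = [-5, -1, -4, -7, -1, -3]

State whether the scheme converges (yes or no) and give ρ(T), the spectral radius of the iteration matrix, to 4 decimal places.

no, ρ = 1.3309

Diagonal D = diag(7, 10, 15, -9, 13, -10); L, U strict lower/upper.
Jacobi T = -D⁻¹(L+U): T[1,4] = -(-4)/(10) = +0.4000; T[1,1] = 0.
  T[0,:] = [+0.0000  +0.1429  -0.4286  -0.2857  -0.4286  -0.4286]
  T[1,:] = [+0.3000  +0.0000  -0.3000  +0.1000  +0.4000  +0.6000]
  T[2,:] = [+0.4000  -0.1333  +0.0000  +0.4000  -0.4000  -0.3333]
  T[3,:] = [-0.5556  +0.2222  +0.2222  +0.0000  -0.5556  -0.1111]
  T[4,:] = [-0.4615  +0.0769  -0.2308  -0.4615  +0.0000  -0.3846]
  T[5,:] = [-0.5000  +0.2000  -0.3000  -0.5000  -0.1000  +0.0000]
|eigenvalues of T|: 1.3309, 0.6071, 0.6071, 0.3383, 0.2440, 0.0702.
ρ(T) = max|λ| = 1.3309; 1.3309 > 1: divergent.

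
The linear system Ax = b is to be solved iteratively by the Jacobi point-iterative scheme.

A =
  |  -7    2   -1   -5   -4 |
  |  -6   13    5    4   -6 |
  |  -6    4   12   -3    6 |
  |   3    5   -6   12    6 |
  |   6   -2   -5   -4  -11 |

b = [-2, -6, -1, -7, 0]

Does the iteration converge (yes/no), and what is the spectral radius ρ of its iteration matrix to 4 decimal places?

Diagonal D = diag(-7, 13, 12, 12, -11); L, U strict lower/upper.
T_J = -D⁻¹(L+U): T[3,2] = -(-6)/(12) = +0.5000; T[3,3] = 0.
  T[0,:] = [+0.0000, +0.2857, -0.1429, -0.7143, -0.5714]
  T[1,:] = [+0.4615, +0.0000, -0.3846, -0.3077, +0.4615]
  T[2,:] = [+0.5000, -0.3333, +0.0000, +0.2500, -0.5000]
  T[3,:] = [-0.2500, -0.4167, +0.5000, +0.0000, -0.5000]
  T[4,:] = [+0.5455, -0.1818, -0.4545, -0.3636, +0.0000]
|λ(T)| sorted: 1.1418, 0.7256, 0.7256, 0.4284, 0.1814.
spectral radius ρ = 1.1418; 1.1418 > 1, so it fails to converge.

no, ρ = 1.1418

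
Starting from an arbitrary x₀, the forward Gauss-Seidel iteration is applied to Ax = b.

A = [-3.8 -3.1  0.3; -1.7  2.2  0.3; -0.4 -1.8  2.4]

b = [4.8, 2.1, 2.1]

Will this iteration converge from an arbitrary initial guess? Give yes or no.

yes

A = D + L + U where D = diag(-3.8, 2.2, 2.4).
GS T = -(D+L)⁻¹U: row 0 first, T[0,2] = -(0.3)/(-3.8) = +0.0789; later rows by forward substitution.
  T[0,:] = [+0.0000 -0.8158 +0.0789]
  T[1,:] = [+0.0000 -0.6304 -0.0754]
  T[2,:] = [+0.0000 -0.6088 -0.0434]
|λ(T)| sorted: 0.7002, 0.0265, 0.0000.
ρ = 0.7002; 0.7002 < 1: convergent.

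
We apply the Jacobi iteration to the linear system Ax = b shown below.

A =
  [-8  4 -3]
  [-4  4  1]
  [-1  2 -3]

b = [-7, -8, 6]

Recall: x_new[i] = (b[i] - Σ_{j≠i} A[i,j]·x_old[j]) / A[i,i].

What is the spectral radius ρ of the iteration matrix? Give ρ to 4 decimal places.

Let D = diag(-8, 4, -3); L, U the strict triangles.
T_J = -D⁻¹(L+U): T[2,0] = -(-1)/(-3) = -0.3333; T[2,2] = 0.
  T[0,:] = [+0.0000  +0.5000  -0.3750]
  T[1,:] = [+1.0000  +0.0000  -0.2500]
  T[2,:] = [-0.3333  +0.6667  +0.0000]
|λ(T)| sorted: 0.8404, 0.4979, 0.4979.
spectral radius ρ = 0.8404; 0.8404 < 1: convergent.

0.8404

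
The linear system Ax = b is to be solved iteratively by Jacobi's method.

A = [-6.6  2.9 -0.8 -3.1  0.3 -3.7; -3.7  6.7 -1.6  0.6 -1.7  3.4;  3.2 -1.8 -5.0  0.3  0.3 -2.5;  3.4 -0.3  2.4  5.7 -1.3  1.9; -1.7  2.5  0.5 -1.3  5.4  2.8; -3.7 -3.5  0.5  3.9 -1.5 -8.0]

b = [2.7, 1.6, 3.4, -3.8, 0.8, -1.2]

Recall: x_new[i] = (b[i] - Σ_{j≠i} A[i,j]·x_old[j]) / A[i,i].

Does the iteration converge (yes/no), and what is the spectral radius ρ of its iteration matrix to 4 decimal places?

no, ρ = 1.1466

Split A = D + L + U, D = diag(-6.6, 6.7, -5, 5.7, 5.4, -8).
T_J = -D⁻¹(L+U): T[5,4] = -(-1.5)/(-8) = -0.1875; T[5,5] = 0.
  T[0,:] = [+0.0000, +0.4394, -0.1212, -0.4697, +0.0455, -0.5606]
  T[1,:] = [+0.5522, +0.0000, +0.2388, -0.0896, +0.2537, -0.5075]
  T[2,:] = [+0.6400, -0.3600, +0.0000, +0.0600, +0.0600, -0.5000]
  T[3,:] = [-0.5965, +0.0526, -0.4211, +0.0000, +0.2281, -0.3333]
  T[4,:] = [+0.3148, -0.4630, -0.0926, +0.2407, +0.0000, -0.5185]
  T[5,:] = [-0.4625, -0.4375, +0.0625, +0.4875, -0.1875, +0.0000]
|λ(T)| sorted: 1.1466, 0.6159, 0.6159, 0.2331, 0.2331, 0.1092.
ρ(T) = max|λ| = 1.1466; 1.1466 > 1, so it fails to converge.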